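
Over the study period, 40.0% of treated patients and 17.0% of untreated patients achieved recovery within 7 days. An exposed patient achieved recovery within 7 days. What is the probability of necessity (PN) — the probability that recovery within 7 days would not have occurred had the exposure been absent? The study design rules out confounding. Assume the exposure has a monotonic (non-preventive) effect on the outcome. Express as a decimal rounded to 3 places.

PN ≈ 0.575

p₁ = 0.4, p₀ = 0.17.
Under exogeneity and monotonicity, PN = (p₁ − p₀) / p₁.
PN = (0.4 − 0.17) / 0.4 = 0.23 / 0.4 ≈ 0.5750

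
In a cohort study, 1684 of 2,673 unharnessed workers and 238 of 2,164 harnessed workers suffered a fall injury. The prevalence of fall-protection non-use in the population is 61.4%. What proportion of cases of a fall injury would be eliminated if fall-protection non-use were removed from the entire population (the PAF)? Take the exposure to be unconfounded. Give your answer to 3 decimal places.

p₁ = P(outcome | exposed) = 1684/2673 = 0.63
p₀ = P(outcome | unexposed) = 238/2164 = 0.10998
Overall risk P(Y=1) = π·p₁ + (1−π)·p₀ = 0.614×0.63 + 0.386×0.10998 = 0.42928.
Under exogeneity, PAF = [P(Y=1) − p₀] / P(Y=1).
PAF = (0.42928 − 0.10998) / 0.42928 ≈ 0.7438

PAF ≈ 0.744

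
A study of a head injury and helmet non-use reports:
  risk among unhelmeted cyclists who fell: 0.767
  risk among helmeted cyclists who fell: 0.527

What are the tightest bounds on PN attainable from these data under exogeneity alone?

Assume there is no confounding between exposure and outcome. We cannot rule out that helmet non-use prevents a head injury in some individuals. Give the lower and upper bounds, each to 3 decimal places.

Let p₁ = 0.767, p₀ = 0.527.
Under exogeneity alone the bounds on PN are max{0,(p₁−p₀)/p₁} ≤ PN ≤ min{1,(1−p₀)/p₁}.
  lower = (p₁ − p₀)/p₁ = 0.24 / 0.767 ≈ 0.3129
  upper = min{1, (1 − p₀)/p₁} = 0.473 / 0.767 ≈ 0.6167

0.313 ≤ PN ≤ 0.617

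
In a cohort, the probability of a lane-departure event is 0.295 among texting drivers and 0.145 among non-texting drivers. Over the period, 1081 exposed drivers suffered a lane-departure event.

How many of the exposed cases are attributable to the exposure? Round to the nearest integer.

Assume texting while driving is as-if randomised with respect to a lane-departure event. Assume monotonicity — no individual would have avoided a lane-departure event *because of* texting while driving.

Let p₁ = 0.295, p₀ = 0.145.
PN = (p₁ − p₀)/p₁ = (0.295 − 0.145) / 0.295 ≈ 0.50847.
Attributable cases ≈ PN × (exposed cases) = 0.50847 × 1081 ≈ 549.66.

about 550 cases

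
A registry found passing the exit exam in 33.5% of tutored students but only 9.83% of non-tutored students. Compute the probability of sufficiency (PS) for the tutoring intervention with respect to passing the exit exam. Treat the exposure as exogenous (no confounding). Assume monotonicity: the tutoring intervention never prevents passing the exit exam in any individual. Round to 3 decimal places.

p₁ = 0.335, p₀ = 0.0983.
Under exogeneity and monotonicity, PS = (p₁ − p₀) / (1 − p₀).
PS = (0.335 − 0.0983) / (1 − 0.0983) = 0.2367 / 0.9017 ≈ 0.2625

PS ≈ 0.263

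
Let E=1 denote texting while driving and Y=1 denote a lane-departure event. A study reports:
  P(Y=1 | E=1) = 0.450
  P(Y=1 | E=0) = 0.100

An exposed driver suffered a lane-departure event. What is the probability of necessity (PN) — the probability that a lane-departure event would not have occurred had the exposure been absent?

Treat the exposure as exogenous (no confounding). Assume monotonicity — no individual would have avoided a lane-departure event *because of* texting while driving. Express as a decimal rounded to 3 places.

PN ≈ 0.778

Let p₁ = 0.45, p₀ = 0.1.
Under exogeneity and monotonicity, PN = (p₁ − p₀) / p₁.
PN = (0.45 − 0.1) / 0.45 = 0.35 / 0.45 ≈ 0.7778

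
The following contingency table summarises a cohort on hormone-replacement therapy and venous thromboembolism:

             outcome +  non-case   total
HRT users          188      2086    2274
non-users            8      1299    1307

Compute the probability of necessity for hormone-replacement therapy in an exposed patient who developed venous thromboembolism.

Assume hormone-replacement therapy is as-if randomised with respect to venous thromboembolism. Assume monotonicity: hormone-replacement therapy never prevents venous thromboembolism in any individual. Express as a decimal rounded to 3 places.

p₁ = P(outcome | exposed) = 188/2274 = 0.082674
p₀ = P(outcome | unexposed) = 8/1307 = 0.0061209
Under exogeneity and monotonicity, PN = (p₁ − p₀)/p₁.
PN = (0.082674 − 0.0061209) / 0.082674 ≈ 0.9260

PN ≈ 0.926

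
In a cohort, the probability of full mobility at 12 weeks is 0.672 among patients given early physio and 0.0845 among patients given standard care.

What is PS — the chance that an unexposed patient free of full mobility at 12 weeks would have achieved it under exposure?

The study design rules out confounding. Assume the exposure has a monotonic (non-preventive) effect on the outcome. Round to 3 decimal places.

Let p₁ = 0.672, p₀ = 0.0845.
Under exogeneity and monotonicity, PS = (p₁ − p₀) / (1 − p₀).
PS = (0.672 − 0.0845) / (1 − 0.0845) = 0.5875 / 0.9155 ≈ 0.6417

PS ≈ 0.642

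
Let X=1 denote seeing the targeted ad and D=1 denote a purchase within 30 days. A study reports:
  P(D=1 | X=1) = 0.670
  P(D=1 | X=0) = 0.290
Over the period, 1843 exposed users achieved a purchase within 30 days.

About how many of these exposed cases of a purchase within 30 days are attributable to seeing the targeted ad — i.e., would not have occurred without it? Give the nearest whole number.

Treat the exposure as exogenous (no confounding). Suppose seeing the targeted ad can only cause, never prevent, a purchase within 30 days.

Let p₁ = 0.67, p₀ = 0.29.
PN = (p₁ − p₀)/p₁ = (0.67 − 0.29) / 0.67 ≈ 0.56716.
Attributable cases ≈ PN × (exposed cases) = 0.56716 × 1843 ≈ 1045.28.

about 1045 cases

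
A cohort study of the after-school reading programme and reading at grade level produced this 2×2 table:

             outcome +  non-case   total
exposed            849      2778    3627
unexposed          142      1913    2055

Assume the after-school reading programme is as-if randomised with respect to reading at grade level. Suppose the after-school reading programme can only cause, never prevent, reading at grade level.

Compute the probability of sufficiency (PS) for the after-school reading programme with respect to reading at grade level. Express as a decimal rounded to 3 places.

p₁ = P(outcome | exposed) = 849/3627 = 0.23408
p₀ = P(outcome | unexposed) = 142/2055 = 0.0691
Under exogeneity and monotonicity, PS = (p₁ − p₀)/(1 − p₀).
PS = (0.23408 − 0.0691) / 0.9309 ≈ 0.1772

PS ≈ 0.177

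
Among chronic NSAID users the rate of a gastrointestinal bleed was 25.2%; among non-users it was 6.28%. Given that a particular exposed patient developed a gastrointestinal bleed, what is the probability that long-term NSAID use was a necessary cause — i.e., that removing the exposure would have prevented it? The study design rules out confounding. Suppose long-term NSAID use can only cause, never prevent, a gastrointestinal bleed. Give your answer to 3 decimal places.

PN ≈ 0.751

p₁ = 0.252, p₀ = 0.0628.
Under exogeneity and monotonicity, PN = (p₁ − p₀) / p₁.
PN = (0.252 − 0.0628) / 0.252 = 0.1892 / 0.252 ≈ 0.7508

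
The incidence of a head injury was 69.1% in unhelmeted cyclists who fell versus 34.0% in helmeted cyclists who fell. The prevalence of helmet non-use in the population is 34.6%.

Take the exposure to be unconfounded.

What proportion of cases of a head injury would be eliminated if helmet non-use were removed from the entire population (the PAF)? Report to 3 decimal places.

PAF ≈ 0.263

p₁ = 0.691, p₀ = 0.34.
Overall risk P(Y=1) = π·p₁ + (1−π)·p₀ = 0.346×0.691 + 0.654×0.34 = 0.46145.
Under exogeneity, PAF = [P(Y=1) − p₀] / P(Y=1).
PAF = (0.46145 − 0.34) / 0.46145 ≈ 0.2632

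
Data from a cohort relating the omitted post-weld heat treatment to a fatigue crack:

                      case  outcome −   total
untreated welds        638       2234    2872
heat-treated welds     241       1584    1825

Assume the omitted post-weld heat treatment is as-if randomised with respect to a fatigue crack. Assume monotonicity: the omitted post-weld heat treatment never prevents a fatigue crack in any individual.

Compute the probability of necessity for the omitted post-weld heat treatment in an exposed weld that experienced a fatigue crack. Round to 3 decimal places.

PN ≈ 0.406

p₁ = P(outcome | exposed) = 638/2872 = 0.22214
p₀ = P(outcome | unexposed) = 241/1825 = 0.13205
Under exogeneity and monotonicity, PN = (p₁ − p₀)/p₁.
PN = (0.22214 − 0.13205) / 0.22214 ≈ 0.4055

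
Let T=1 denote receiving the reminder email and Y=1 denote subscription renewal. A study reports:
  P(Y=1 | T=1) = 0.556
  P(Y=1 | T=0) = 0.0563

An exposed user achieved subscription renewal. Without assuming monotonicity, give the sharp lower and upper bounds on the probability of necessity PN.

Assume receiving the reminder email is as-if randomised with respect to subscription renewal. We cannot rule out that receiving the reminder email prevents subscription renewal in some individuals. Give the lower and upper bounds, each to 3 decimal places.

Let p₁ = 0.556, p₀ = 0.0563.
Under exogeneity alone the bounds on PN are max{0,(p₁−p₀)/p₁} ≤ PN ≤ min{1,(1−p₀)/p₁}.
  lower = (p₁ − p₀)/p₁ = 0.4997 / 0.556 ≈ 0.8987
  upper = min{1, (1 − p₀)/p₁} = 0.9437 / 0.556 ≈ 1.6973 → capped at 1

0.899 ≤ PN ≤ 1.000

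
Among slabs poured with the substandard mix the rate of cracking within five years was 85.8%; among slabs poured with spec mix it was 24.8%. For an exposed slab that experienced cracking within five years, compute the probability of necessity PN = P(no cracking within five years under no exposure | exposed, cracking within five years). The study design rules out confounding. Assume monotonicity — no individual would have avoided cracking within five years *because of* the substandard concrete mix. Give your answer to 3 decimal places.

PN ≈ 0.711

p₁ = 0.858, p₀ = 0.248.
Under exogeneity and monotonicity, PN = (p₁ − p₀) / p₁.
PN = (0.858 − 0.248) / 0.858 = 0.61 / 0.858 ≈ 0.7110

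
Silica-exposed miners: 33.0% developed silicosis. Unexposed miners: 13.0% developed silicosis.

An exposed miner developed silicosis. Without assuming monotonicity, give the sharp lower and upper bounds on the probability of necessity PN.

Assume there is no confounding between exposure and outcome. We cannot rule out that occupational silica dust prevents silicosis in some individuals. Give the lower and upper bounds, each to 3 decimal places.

p₁ = 0.33, p₀ = 0.13.
Under exogeneity alone the bounds on PN are max{0,(p₁−p₀)/p₁} ≤ PN ≤ min{1,(1−p₀)/p₁}.
  lower = (p₁ − p₀)/p₁ = 0.2 / 0.33 ≈ 0.6061
  upper = min{1, (1 − p₀)/p₁} = 0.87 / 0.33 ≈ 2.6364 → capped at 1

0.606 ≤ PN ≤ 1.000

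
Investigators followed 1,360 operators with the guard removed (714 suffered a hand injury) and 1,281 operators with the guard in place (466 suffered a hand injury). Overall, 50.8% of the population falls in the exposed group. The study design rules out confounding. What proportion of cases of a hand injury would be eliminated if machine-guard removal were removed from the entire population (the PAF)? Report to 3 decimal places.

p₁ = P(outcome | exposed) = 714/1360 = 0.525
p₀ = P(outcome | unexposed) = 466/1281 = 0.36378
Overall risk P(Y=1) = π·p₁ + (1−π)·p₀ = 0.508×0.525 + 0.492×0.36378 = 0.44568.
Under exogeneity, PAF = [P(Y=1) − p₀] / P(Y=1).
PAF = (0.44568 − 0.36378) / 0.44568 ≈ 0.1838

PAF ≈ 0.184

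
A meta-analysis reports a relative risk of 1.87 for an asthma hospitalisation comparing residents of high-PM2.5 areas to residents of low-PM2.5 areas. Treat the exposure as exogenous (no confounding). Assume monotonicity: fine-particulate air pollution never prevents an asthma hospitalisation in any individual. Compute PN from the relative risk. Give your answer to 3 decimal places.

PN ≈ 0.465

Under exogeneity and monotonicity, PN = (RR − 1) / RR = 1 − 1/RR.
PN = (1.87 − 1) / 1.87 = 0.87 / 1.87 ≈ 0.4652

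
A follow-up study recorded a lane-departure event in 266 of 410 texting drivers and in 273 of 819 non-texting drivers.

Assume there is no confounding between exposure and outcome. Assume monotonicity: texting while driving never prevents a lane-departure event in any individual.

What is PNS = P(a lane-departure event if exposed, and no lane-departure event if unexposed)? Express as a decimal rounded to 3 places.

p₁ = P(outcome | exposed) = 266/410 = 0.64878
p₀ = P(outcome | unexposed) = 273/819 = 0.33333
Under exogeneity and monotonicity, PNS = p₁ − p₀.
PNS = 0.64878 − 0.33333 = 0.31545

PNS ≈ 0.315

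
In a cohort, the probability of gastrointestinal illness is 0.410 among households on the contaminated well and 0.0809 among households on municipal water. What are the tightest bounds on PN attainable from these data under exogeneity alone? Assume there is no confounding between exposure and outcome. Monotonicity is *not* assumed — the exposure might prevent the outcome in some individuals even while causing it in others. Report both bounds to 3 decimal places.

Let p₁ = 0.41, p₀ = 0.0809.
Under exogeneity alone the bounds on PN are max{0,(p₁−p₀)/p₁} ≤ PN ≤ min{1,(1−p₀)/p₁}.
  lower = (p₁ − p₀)/p₁ = 0.3291 / 0.41 ≈ 0.8027
  upper = min{1, (1 − p₀)/p₁} = 0.9191 / 0.41 ≈ 2.2417 → capped at 1

0.803 ≤ PN ≤ 1.000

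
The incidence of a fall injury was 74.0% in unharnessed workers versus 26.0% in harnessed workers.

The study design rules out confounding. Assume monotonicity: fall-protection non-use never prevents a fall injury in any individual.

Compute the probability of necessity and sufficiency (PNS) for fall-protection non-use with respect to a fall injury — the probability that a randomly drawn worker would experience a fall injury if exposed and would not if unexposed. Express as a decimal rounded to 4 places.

PNS ≈ 0.4800

p₁ = 0.74, p₀ = 0.26.
Under exogeneity and monotonicity, PNS = p₁ − p₀.
PNS = 0.74 − 0.26 = 0.48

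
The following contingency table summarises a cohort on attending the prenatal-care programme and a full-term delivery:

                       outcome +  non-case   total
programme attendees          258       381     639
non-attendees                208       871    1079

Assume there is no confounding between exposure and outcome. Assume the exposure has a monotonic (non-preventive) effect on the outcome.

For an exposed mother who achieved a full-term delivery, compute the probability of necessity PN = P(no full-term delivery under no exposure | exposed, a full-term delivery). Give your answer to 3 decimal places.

PN ≈ 0.523

p₁ = P(outcome | exposed) = 258/639 = 0.40376
p₀ = P(outcome | unexposed) = 208/1079 = 0.19277
Under exogeneity and monotonicity, PN = (p₁ − p₀) / p₁.
PN = (0.40376 − 0.19277) / 0.40376 = 0.21098 / 0.40376 ≈ 0.5226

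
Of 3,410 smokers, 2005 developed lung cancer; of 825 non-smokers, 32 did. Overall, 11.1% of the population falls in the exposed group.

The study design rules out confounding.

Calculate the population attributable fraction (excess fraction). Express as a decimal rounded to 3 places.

p₁ = P(outcome | exposed) = 2005/3410 = 0.58798
p₀ = P(outcome | unexposed) = 32/825 = 0.038788
Overall risk P(Y=1) = π·p₁ + (1−π)·p₀ = 0.111×0.58798 + 0.889×0.038788 = 0.099748.
Under exogeneity, PAF = [P(Y=1) − p₀] / P(Y=1).
PAF = (0.099748 − 0.038788) / 0.099748 ≈ 0.6111

PAF ≈ 0.611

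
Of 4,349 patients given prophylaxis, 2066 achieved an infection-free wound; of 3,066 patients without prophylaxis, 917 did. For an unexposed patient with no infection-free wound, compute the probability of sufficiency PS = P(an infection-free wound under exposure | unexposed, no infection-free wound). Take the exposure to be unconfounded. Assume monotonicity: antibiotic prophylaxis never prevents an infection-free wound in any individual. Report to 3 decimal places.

PS ≈ 0.251

p₁ = P(outcome | exposed) = 2066/4349 = 0.47505
p₀ = P(outcome | unexposed) = 917/3066 = 0.29909
Under exogeneity and monotonicity, PS = (p₁ − p₀) / (1 − p₀).
PS = (0.47505 − 0.29909) / (1 − 0.29909) = 0.17596 / 0.70091 ≈ 0.2511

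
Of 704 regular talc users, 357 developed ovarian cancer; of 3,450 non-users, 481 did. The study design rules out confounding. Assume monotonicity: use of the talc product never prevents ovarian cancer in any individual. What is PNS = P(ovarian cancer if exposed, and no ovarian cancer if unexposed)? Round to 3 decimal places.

PNS ≈ 0.368

p₁ = P(outcome | exposed) = 357/704 = 0.5071
p₀ = P(outcome | unexposed) = 481/3450 = 0.13942
Under exogeneity and monotonicity, PNS = p₁ − p₀.
PNS = 0.5071 − 0.13942 = 0.36768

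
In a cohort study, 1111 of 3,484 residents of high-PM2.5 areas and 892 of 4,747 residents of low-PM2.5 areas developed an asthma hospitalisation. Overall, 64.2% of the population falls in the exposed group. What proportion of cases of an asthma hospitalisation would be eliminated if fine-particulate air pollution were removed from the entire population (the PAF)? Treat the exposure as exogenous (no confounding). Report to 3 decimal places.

p₁ = P(outcome | exposed) = 1111/3484 = 0.31889
p₀ = P(outcome | unexposed) = 892/4747 = 0.18791
Overall risk P(Y=1) = π·p₁ + (1−π)·p₀ = 0.642×0.31889 + 0.358×0.18791 = 0.272.
Under exogeneity, PAF = [P(Y=1) − p₀] / P(Y=1).
PAF = (0.272 − 0.18791) / 0.272 ≈ 0.3092

PAF ≈ 0.309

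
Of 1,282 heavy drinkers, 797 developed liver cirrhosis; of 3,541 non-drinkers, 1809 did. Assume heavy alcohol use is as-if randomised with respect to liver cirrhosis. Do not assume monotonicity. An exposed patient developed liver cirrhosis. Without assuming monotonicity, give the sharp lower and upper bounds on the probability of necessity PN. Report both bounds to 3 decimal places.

0.178 ≤ PN ≤ 0.787

p₁ = P(outcome | exposed) = 797/1282 = 0.62168
p₀ = P(outcome | unexposed) = 1809/3541 = 0.51087
Under exogeneity alone the bounds on PN are max{0,(p₁−p₀)/p₁} ≤ PN ≤ min{1,(1−p₀)/p₁}.
  lower = (p₁ − p₀)/p₁ = 0.11081 / 0.62168 ≈ 0.1782
  upper = min{1, (1 − p₀)/p₁} = 0.48913 / 0.62168 ≈ 0.7868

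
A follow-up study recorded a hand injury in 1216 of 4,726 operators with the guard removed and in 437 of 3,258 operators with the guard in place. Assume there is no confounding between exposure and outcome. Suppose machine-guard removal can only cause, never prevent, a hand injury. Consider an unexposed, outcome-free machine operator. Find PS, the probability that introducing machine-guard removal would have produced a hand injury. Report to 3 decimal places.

p₁ = P(outcome | exposed) = 1216/4726 = 0.2573
p₀ = P(outcome | unexposed) = 437/3258 = 0.13413
Under exogeneity and monotonicity, PS = (p₁ − p₀) / (1 − p₀).
PS = (0.2573 − 0.13413) / (1 − 0.13413) = 0.12317 / 0.86587 ≈ 0.1422

PS ≈ 0.142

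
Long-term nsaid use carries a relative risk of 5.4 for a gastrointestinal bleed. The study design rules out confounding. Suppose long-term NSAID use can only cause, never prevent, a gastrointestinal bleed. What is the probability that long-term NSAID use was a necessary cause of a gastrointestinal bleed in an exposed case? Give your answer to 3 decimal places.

PN ≈ 0.815

Under exogeneity and monotonicity, PN = (RR − 1) / RR = 1 − 1/RR.
PN = (5.4 − 1) / 5.4 = 4.4 / 5.4 ≈ 0.8148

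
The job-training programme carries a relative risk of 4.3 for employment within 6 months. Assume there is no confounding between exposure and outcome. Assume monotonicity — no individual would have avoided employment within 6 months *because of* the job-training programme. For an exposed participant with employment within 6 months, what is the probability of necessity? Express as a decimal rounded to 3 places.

Under exogeneity and monotonicity, PN = (RR − 1) / RR = 1 − 1/RR.
PN = (4.3 − 1) / 4.3 = 3.3 / 4.3 ≈ 0.7674

PN ≈ 0.767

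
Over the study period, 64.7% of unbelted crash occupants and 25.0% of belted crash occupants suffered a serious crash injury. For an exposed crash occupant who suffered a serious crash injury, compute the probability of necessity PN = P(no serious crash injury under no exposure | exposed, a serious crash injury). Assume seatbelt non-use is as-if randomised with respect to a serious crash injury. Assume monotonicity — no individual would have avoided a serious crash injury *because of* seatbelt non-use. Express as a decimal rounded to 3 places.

p₁ = 0.647, p₀ = 0.25.
Under exogeneity and monotonicity, PN = (p₁ − p₀) / p₁.
PN = (0.647 − 0.25) / 0.647 = 0.397 / 0.647 ≈ 0.6136

PN ≈ 0.614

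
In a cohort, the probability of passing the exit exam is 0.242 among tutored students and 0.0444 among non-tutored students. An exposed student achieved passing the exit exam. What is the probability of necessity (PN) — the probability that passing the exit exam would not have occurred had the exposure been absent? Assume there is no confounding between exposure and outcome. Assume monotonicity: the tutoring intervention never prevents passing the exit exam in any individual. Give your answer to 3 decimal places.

Let p₁ = 0.242, p₀ = 0.0444.
Under exogeneity and monotonicity, PN = (p₁ − p₀) / p₁.
PN = (0.242 − 0.0444) / 0.242 = 0.1976 / 0.242 ≈ 0.8165

PN ≈ 0.817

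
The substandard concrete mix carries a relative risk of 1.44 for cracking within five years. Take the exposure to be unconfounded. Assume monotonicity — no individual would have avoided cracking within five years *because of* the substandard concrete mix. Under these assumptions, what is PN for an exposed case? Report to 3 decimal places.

Under exogeneity and monotonicity, PN = (RR − 1) / RR = 1 − 1/RR.
PN = (1.44 − 1) / 1.44 = 0.44 / 1.44 ≈ 0.3056

PN ≈ 0.306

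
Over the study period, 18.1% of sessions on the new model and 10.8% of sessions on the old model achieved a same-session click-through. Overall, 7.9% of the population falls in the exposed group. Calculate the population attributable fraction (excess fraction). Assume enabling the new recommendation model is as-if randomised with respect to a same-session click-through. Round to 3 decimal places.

PAF ≈ 0.051

p₁ = 0.181, p₀ = 0.108.
Overall risk P(Y=1) = π·p₁ + (1−π)·p₀ = 0.079×0.181 + 0.921×0.108 = 0.11377.
Under exogeneity, PAF = [P(Y=1) − p₀] / P(Y=1).
PAF = (0.11377 − 0.108) / 0.11377 ≈ 0.0507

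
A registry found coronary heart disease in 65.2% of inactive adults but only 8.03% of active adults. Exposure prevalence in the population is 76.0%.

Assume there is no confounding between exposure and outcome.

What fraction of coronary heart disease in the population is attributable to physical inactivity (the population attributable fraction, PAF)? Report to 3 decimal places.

PAF ≈ 0.844

p₁ = 0.652, p₀ = 0.0803.
Overall risk P(Y=1) = π·p₁ + (1−π)·p₀ = 0.76×0.652 + 0.24×0.0803 = 0.51479.
Under exogeneity, PAF = [P(Y=1) − p₀] / P(Y=1).
PAF = (0.51479 − 0.0803) / 0.51479 ≈ 0.8440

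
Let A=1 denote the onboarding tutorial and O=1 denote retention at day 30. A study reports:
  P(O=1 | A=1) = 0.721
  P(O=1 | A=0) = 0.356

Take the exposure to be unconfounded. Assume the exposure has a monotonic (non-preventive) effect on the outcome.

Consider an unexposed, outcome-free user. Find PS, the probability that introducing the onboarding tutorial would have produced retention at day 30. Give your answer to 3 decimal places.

Let p₁ = 0.721, p₀ = 0.356.
Under exogeneity and monotonicity, PS = (p₁ − p₀) / (1 − p₀).
PS = (0.721 − 0.356) / (1 − 0.356) = 0.365 / 0.644 ≈ 0.5668

PS ≈ 0.567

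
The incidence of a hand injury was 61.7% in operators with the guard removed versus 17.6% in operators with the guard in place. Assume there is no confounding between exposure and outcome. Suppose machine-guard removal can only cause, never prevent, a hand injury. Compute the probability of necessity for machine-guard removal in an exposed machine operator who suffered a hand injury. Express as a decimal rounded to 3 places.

p₁ = 0.617, p₀ = 0.176.
Under exogeneity and monotonicity, PN = (p₁ − p₀) / p₁.
PN = (0.617 − 0.176) / 0.617 = 0.441 / 0.617 ≈ 0.7147

PN ≈ 0.715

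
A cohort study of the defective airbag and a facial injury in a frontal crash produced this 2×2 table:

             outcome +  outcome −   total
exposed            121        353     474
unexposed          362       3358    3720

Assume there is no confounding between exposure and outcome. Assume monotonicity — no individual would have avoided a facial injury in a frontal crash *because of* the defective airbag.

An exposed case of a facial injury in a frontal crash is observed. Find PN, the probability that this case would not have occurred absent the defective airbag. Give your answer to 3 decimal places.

PN ≈ 0.619

p₁ = P(outcome | exposed) = 121/474 = 0.25527
p₀ = P(outcome | unexposed) = 362/3720 = 0.097312
Under exogeneity and monotonicity, PN = (p₁ − p₀)/p₁.
PN = (0.25527 − 0.097312) / 0.25527 ≈ 0.6188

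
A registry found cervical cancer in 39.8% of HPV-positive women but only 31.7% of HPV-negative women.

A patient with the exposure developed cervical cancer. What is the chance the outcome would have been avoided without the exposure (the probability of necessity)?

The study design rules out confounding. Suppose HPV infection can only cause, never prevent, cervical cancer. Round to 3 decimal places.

PN ≈ 0.204

p₁ = 0.398, p₀ = 0.317.
Under exogeneity and monotonicity, PN = (p₁ − p₀) / p₁.
PN = (0.398 − 0.317) / 0.398 = 0.081 / 0.398 ≈ 0.2035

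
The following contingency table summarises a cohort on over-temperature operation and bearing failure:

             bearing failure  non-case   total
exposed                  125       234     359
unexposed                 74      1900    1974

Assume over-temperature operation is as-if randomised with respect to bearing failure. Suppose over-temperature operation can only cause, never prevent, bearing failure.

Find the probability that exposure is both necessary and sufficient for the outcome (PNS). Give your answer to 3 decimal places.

p₁ = P(outcome | exposed) = 125/359 = 0.34819
p₀ = P(outcome | unexposed) = 74/1974 = 0.037487
Under exogeneity and monotonicity, PNS = p₁ − p₀.
PNS = 0.34819 − 0.037487 = 0.3107

PNS ≈ 0.311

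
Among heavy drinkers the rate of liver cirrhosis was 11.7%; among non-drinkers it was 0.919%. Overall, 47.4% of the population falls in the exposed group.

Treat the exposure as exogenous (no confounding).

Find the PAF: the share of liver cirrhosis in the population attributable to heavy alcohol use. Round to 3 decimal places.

p₁ = 0.117, p₀ = 0.00919.
Overall risk P(Y=1) = π·p₁ + (1−π)·p₀ = 0.474×0.117 + 0.526×0.00919 = 0.060292.
Under exogeneity, PAF = [P(Y=1) − p₀] / P(Y=1).
PAF = (0.060292 − 0.00919) / 0.060292 ≈ 0.8476

PAF ≈ 0.848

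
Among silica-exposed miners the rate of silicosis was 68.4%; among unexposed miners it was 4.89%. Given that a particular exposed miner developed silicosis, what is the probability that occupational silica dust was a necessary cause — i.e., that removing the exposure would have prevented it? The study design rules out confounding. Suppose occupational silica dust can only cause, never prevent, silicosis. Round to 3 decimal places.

p₁ = 0.684, p₀ = 0.0489.
Under exogeneity and monotonicity, PN = (p₁ − p₀) / p₁.
PN = (0.684 − 0.0489) / 0.684 = 0.6351 / 0.684 ≈ 0.9285

PN ≈ 0.929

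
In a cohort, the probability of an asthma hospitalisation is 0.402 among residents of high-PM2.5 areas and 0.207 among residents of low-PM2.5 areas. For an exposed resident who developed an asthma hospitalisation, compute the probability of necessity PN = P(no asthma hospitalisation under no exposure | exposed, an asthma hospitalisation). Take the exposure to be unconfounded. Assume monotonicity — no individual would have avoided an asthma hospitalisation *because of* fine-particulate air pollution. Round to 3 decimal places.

Let p₁ = 0.402, p₀ = 0.207.
Under exogeneity and monotonicity, PN = (p₁ − p₀) / p₁.
PN = (0.402 − 0.207) / 0.402 = 0.195 / 0.402 ≈ 0.4851

PN ≈ 0.485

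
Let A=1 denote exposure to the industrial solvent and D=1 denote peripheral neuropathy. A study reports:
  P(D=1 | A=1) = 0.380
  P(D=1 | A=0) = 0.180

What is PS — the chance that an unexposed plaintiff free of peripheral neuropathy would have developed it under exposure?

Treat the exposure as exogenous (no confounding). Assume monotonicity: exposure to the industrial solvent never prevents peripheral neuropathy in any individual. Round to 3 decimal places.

Let p₁ = 0.38, p₀ = 0.18.
Under exogeneity and monotonicity, PS = (p₁ − p₀) / (1 − p₀).
PS = (0.38 − 0.18) / (1 − 0.18) = 0.2 / 0.82 ≈ 0.2439

PS ≈ 0.244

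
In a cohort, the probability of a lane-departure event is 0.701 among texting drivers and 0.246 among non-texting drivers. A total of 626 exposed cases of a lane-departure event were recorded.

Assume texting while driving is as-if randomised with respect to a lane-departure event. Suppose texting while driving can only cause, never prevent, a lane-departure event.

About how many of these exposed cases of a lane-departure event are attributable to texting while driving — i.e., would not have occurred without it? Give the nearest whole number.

Let p₁ = 0.701, p₀ = 0.246.
PN = (p₁ − p₀)/p₁ = (0.701 − 0.246) / 0.701 ≈ 0.64907.
Attributable cases ≈ PN × (exposed cases) = 0.64907 × 626 ≈ 406.32.

about 406 cases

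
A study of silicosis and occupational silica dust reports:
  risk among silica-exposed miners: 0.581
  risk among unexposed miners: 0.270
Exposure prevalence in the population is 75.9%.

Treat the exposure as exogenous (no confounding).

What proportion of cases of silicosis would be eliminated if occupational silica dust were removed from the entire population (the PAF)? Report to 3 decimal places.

PAF ≈ 0.466

Let p₁ = 0.581, p₀ = 0.27.
Overall risk P(Y=1) = π·p₁ + (1−π)·p₀ = 0.759×0.581 + 0.241×0.27 = 0.50605.
Under exogeneity, PAF = [P(Y=1) − p₀] / P(Y=1).
PAF = (0.50605 − 0.27) / 0.50605 ≈ 0.4665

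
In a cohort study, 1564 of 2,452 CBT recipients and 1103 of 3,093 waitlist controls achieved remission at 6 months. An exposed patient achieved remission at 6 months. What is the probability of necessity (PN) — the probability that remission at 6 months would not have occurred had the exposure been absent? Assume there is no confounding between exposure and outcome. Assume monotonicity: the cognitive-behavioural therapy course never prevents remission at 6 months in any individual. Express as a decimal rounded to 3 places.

PN ≈ 0.441

p₁ = P(outcome | exposed) = 1564/2452 = 0.63785
p₀ = P(outcome | unexposed) = 1103/3093 = 0.35661
Under exogeneity and monotonicity, PN = (p₁ − p₀) / p₁.
PN = (0.63785 − 0.35661) / 0.63785 = 0.28123 / 0.63785 ≈ 0.4409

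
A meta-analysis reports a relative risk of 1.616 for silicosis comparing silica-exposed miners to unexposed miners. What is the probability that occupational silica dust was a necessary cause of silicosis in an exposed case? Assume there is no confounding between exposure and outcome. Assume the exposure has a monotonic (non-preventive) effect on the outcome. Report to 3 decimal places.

PN ≈ 0.381

Under exogeneity and monotonicity, PN = (RR − 1) / RR = 1 − 1/RR.
PN = (1.616 − 1) / 1.616 = 0.616 / 1.616 ≈ 0.3812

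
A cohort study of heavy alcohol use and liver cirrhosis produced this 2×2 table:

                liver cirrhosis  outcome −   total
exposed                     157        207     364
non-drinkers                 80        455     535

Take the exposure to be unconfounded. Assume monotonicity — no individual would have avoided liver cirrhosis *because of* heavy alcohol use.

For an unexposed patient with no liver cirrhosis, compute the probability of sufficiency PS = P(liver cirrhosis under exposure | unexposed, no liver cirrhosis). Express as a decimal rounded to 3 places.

PS ≈ 0.331

p₁ = P(outcome | exposed) = 157/364 = 0.43132
p₀ = P(outcome | unexposed) = 80/535 = 0.14953
Under exogeneity and monotonicity, PS = (p₁ − p₀) / (1 − p₀).
PS = (0.43132 − 0.14953) / (1 − 0.14953) = 0.28179 / 0.85047 ≈ 0.3313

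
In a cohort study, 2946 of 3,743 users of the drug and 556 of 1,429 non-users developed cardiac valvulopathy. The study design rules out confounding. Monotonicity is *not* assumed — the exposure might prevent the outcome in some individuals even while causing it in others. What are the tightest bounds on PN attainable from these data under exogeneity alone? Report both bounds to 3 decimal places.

p₁ = P(outcome | exposed) = 2946/3743 = 0.78707
p₀ = P(outcome | unexposed) = 556/1429 = 0.38908
Under exogeneity alone the bounds on PN are max{0,(p₁−p₀)/p₁} ≤ PN ≤ min{1,(1−p₀)/p₁}.
  lower = (p₁ − p₀)/p₁ = 0.39799 / 0.78707 ≈ 0.5057
  upper = min{1, (1 − p₀)/p₁} = 0.61092 / 0.78707 ≈ 0.7762

0.506 ≤ PN ≤ 0.776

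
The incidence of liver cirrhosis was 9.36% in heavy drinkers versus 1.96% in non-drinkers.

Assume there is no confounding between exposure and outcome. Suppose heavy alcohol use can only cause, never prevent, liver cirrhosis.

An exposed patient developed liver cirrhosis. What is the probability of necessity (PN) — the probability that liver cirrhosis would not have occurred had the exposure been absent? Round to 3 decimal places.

p₁ = 0.0936, p₀ = 0.0196.
Under exogeneity and monotonicity, PN = (p₁ − p₀) / p₁.
PN = (0.0936 − 0.0196) / 0.0936 = 0.074 / 0.0936 ≈ 0.7906

PN ≈ 0.791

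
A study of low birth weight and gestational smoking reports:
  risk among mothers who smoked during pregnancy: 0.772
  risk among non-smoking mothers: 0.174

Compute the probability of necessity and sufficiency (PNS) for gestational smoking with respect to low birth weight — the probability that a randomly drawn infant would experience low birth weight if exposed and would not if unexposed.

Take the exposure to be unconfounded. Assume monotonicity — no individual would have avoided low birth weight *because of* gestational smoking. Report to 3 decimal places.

Let p₁ = 0.772, p₀ = 0.174.
Under exogeneity and monotonicity, PNS = p₁ − p₀.
PNS = 0.772 − 0.174 = 0.598

PNS ≈ 0.598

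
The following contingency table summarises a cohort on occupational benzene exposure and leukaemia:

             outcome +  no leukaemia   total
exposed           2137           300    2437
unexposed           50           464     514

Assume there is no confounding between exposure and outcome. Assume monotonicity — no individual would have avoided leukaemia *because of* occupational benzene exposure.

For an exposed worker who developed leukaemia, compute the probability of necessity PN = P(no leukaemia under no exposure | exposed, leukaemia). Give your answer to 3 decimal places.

PN ≈ 0.889

p₁ = P(outcome | exposed) = 2137/2437 = 0.8769
p₀ = P(outcome | unexposed) = 50/514 = 0.097276
Under exogeneity and monotonicity, PN = (p₁ − p₀)/p₁.
PN = (0.8769 − 0.097276) / 0.8769 ≈ 0.8891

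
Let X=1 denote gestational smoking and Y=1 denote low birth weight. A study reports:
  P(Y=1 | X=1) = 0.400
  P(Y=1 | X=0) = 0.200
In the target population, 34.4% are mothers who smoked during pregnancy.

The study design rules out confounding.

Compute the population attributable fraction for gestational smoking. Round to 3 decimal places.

Let p₁ = 0.4, p₀ = 0.2.
Overall risk P(Y=1) = π·p₁ + (1−π)·p₀ = 0.344×0.4 + 0.656×0.2 = 0.2688.
Under exogeneity, PAF = [P(Y=1) − p₀] / P(Y=1).
PAF = (0.2688 − 0.2) / 0.2688 ≈ 0.2560

PAF ≈ 0.256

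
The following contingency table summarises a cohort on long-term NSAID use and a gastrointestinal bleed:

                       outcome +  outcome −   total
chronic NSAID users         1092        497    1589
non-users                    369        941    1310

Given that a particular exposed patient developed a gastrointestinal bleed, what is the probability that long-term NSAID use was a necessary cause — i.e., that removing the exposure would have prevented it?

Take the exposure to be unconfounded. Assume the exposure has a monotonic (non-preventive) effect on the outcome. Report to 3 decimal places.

p₁ = P(outcome | exposed) = 1092/1589 = 0.68722
p₀ = P(outcome | unexposed) = 369/1310 = 0.28168
Under exogeneity and monotonicity, PN = (p₁ − p₀) / p₁.
PN = (0.68722 − 0.28168) / 0.68722 = 0.40555 / 0.68722 ≈ 0.5901

PN ≈ 0.590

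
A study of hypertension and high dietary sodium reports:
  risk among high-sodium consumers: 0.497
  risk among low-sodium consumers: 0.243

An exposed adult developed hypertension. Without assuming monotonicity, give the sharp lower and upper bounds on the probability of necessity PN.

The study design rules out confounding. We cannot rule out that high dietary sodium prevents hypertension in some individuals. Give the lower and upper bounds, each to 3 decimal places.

0.511 ≤ PN ≤ 1.000

Let p₁ = 0.497, p₀ = 0.243.
Under exogeneity alone the bounds on PN are max{0,(p₁−p₀)/p₁} ≤ PN ≤ min{1,(1−p₀)/p₁}.
  lower = (p₁ − p₀)/p₁ = 0.254 / 0.497 ≈ 0.5111
  upper = min{1, (1 − p₀)/p₁} = 0.757 / 0.497 ≈ 1.5231 → capped at 1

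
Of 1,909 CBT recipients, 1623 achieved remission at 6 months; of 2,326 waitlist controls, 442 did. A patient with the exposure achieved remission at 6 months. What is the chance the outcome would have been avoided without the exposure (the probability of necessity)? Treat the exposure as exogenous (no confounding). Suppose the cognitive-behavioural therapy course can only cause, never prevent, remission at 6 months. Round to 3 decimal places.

p₁ = P(outcome | exposed) = 1623/1909 = 0.85018
p₀ = P(outcome | unexposed) = 442/2326 = 0.19003
Under exogeneity and monotonicity, PN = (p₁ − p₀) / p₁.
PN = (0.85018 − 0.19003) / 0.85018 = 0.66016 / 0.85018 ≈ 0.7765

PN ≈ 0.776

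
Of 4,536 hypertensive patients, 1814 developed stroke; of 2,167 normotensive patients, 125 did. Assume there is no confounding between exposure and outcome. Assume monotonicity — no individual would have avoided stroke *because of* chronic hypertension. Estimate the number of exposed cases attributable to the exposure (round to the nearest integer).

p₁ = P(outcome | exposed) = 1814/4536 = 0.39991
p₀ = P(outcome | unexposed) = 125/2167 = 0.057683
PN = (p₁ − p₀)/p₁ = (0.39991 − 0.057683) / 0.39991 ≈ 0.85576.
Attributable cases ≈ PN × (exposed cases) = 0.85576 × 1814 ≈ 1552.35.

about 1552 cases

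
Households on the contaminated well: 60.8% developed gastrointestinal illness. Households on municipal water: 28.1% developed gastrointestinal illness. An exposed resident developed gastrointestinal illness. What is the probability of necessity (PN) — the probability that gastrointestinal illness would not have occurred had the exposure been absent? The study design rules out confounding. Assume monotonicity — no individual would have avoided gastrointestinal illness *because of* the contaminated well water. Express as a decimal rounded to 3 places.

PN ≈ 0.538

p₁ = 0.608, p₀ = 0.281.
Under exogeneity and monotonicity, PN = (p₁ − p₀) / p₁.
PN = (0.608 − 0.281) / 0.608 = 0.327 / 0.608 ≈ 0.5378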